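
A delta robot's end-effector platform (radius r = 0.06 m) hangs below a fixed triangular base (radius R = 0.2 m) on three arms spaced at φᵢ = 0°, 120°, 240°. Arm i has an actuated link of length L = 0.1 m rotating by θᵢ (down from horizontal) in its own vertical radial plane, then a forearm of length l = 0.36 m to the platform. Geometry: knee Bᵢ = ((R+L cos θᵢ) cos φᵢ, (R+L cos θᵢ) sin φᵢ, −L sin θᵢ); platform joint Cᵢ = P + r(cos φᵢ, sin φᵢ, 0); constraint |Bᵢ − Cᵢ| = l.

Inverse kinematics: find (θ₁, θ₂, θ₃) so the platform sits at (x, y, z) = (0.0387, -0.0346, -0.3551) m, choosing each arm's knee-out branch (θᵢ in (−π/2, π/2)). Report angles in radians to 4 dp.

arm 1 (φ=0.0°): x'=0.0387, y'=-0.0346
  A cos θ + B sin θ = C:  0.1013·cos θ + -0.3551·sin θ = -0.0898
  √(A²+B²)=0.3693;  θ1 = -1.2929+1.8164 ≈ 0.5235
rotate P by −φ2: (-0.0493, -0.0162, -0.3551)
  A=0.1893, B=-0.3551, C=(l²−L²−A²−y'²−z²)/(2L)=-0.2130
  γ=atan2(-0.3551,0.1893)=-1.0810;  ψ=arccos(-0.5293)=2.1286;  θ2=γ+ψ≈1.0476
arm 3 (φ=240.0°): x'=0.0106, y'=0.0508
  e−x'=0.1294;  (l²−L²−(e−x')²−y'²−z²)/2L = -0.1291
  θ3 = atan2(B,A) + arccos(C/0.3779) = 0.6980

θ₁ = 0.5235, θ₂ = 1.0476, θ₃ = 0.6980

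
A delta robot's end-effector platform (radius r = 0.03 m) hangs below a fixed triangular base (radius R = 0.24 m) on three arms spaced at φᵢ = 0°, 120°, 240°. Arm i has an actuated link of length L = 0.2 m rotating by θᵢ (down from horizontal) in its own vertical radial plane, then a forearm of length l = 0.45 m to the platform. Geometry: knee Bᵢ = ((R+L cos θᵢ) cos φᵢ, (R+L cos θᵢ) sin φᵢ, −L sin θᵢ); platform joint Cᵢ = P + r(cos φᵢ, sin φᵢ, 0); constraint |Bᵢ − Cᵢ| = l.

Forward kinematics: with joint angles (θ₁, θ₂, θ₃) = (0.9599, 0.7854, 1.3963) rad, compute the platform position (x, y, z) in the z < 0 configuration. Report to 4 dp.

O1 = (0.3247·cos0.0°, 0.3247·sin0.0°, -0.1638) = (0.3247, 0.0000, -0.1638)
O2 = (0.3514·cos120.0°, 0.3514·sin120.0°, -0.1414) = (-0.1757, 0.3043, -0.1414)
O3 = (0.2447·cos240.0°, 0.2447·sin240.0°, -0.1970) = (-0.1224, -0.2119, -0.1970)
|O₂|²−|O₁|² = 0.0112;  |O₃|²−|O₁|² = -0.0336
plane₁₂: -1.0009x+0.6087y+0.0448z = 0.0112
det = 0.9685;  x = 0.0162+-0.0220z,  y = 0.0451+-0.1099z
into |P−O₁|² = l²: 1.0126z² + 0.3313z + -0.0784 = 0;  Δ = 0.4275;  z = -0.4865 or 0.1593 → z<0 root = -0.4865
x = 0.0269, y = 0.0985

(0.0269, 0.0985, -0.4865)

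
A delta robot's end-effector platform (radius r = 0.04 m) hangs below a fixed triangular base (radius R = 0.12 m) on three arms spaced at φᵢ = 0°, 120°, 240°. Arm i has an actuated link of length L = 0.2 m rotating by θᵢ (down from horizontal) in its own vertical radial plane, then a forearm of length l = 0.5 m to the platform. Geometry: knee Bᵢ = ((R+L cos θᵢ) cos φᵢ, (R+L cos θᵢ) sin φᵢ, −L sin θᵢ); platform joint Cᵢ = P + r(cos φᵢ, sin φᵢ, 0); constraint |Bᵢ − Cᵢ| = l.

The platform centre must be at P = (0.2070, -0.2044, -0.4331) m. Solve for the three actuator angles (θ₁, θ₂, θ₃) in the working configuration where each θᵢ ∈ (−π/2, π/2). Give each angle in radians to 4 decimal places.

θ₁ = -0.0874, θ₂ = 1.2218, θ₃ = 0.3492

φ1=0.0° → target in arm frame (0.2070, -0.2044)
  e−x'=-0.1270;  (l²−L²−(e−x')²−y'²−z²)/2L = -0.0887
  θ1 = atan2(B,A) + arccos(C/0.4513) = -0.0874
rotate P by −φ2: (-0.2805, -0.0771, -0.4331)
  e−x'=0.3605;  (l²−L²−(e−x')²−y'²−z²)/2L = -0.2837
  γ=atan2(-0.4331,0.3605)=-0.8766;  ψ=arccos(-0.5035)=2.0984;  θ2=γ+ψ≈1.2218
φ3=240.0° → target in arm frame (0.0735, 0.2815)
  A cos θ + B sin θ = C:  0.0065·cos θ + -0.4331·sin θ = -0.1421
  θ3 = atan2(B,A) + arccos(C/0.4331) = 0.3492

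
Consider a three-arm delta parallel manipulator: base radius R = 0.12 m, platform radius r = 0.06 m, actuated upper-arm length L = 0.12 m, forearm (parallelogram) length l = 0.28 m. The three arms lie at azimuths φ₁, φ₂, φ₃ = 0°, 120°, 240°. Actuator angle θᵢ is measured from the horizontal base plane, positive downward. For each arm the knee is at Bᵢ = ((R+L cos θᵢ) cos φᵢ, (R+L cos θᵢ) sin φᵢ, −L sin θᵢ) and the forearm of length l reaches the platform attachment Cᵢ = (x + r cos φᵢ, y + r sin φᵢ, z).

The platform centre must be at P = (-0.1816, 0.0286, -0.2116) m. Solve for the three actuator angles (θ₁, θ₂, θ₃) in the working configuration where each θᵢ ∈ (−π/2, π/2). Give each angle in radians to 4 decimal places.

rotate P by −φ1: (-0.1816, 0.0286, -0.2116)
  A=0.2416, B=-0.2116, C=(l²−L²−A²−y'²−z²)/(2L)=-0.1665
  θ1 = atan2(B,A) + arccos(C/0.3212) = 1.3966
φ2=120.0° → target in arm frame (0.1156, 0.1430)
  A cos θ + B sin θ = C:  -0.0556·cos θ + -0.2116·sin θ = -0.0179
  √(A²+B²)=0.2188;  θ2 = -1.8276+1.6528 ≈ -0.1748
φ3=240.0° → target in arm frame (0.0660, -0.1716)
  e−x'=-0.0060;  (l²−L²−(e−x')²−y'²−z²)/2L = -0.0427
  γ=atan2(-0.2116,-0.0060)=-1.5993;  ψ=arccos(-0.2017)=1.7739;  θ3=γ+ψ≈0.1746

θ₁ = 1.3966, θ₂ = -0.1748, θ₃ = 0.1746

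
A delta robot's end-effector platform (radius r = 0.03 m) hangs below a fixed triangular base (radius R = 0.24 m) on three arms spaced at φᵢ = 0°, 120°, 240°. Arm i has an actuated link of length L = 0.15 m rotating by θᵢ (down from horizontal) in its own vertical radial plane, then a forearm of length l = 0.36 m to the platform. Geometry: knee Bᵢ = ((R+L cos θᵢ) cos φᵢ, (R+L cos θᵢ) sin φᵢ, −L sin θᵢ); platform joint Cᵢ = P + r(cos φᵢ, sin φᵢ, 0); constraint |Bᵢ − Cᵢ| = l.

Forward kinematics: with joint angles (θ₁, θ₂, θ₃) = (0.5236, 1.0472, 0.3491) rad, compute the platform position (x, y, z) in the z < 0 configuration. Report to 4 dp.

arm 1 at φ=0.0°: ρ1 = 0.3399;  O1 = (0.3399, 0.0000, -0.0750)
arm 2 at φ=120.0°: ρ2 = 0.2850;  O2 = (-0.1425, 0.2468, -0.1299)
φ3=240.0°: virtual centre (-0.1755, -0.3039, -0.0513), radius l
eliminate P² terms by subtracting sphere 1 from 2 and 3
plane₁₂: -0.9648x+0.4936y+-0.1098z = -0.0231
det = 1.0953;  x = 0.0107+-0.0396z,  y = -0.0258+0.1451z
sphere 1 gives Az²+Bz+C=0 with A=1.0226, B=0.1686, C=-0.0149;  B²−4AC=0.0895;  roots -0.2287, 0.0639;  negative root z = -0.2287
x = 0.0198, y = -0.0590

(0.0198, -0.0590, -0.2287)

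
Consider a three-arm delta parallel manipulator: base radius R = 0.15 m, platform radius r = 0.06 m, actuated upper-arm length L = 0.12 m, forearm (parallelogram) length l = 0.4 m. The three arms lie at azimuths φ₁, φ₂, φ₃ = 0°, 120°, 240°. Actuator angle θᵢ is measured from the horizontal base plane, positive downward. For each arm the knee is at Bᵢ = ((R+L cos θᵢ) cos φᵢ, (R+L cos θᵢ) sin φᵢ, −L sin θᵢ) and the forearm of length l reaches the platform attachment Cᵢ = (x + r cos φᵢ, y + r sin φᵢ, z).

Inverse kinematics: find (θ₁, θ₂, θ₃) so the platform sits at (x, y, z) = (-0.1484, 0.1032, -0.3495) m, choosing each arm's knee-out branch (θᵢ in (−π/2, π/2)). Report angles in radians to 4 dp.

θ₁ = 1.0472, θ₂ = -0.3494, θ₃ = 0.5233

arm 1 (φ=0.0°): x'=-0.1484, y'=0.1032
  A cos θ + B sin θ = C:  0.2384·cos θ + -0.3495·sin θ = -0.1835
  √(A²+B²)=0.4231;  θ1 = -0.9722+2.0194 ≈ 1.0472
φ2=120.0° → target in arm frame (0.1636, 0.0769)
  A=-0.0736, B=-0.3495, C=(l²−L²−A²−y'²−z²)/(2L)=0.0505
  √(A²+B²)=0.3572;  θ2 = -1.7783+1.4289 ≈ -0.3494
arm 3 (φ=240.0°): x'=-0.0152, y'=-0.1801
  A=0.1052, B=-0.3495, C=(l²−L²−A²−y'²−z²)/(2L)=-0.0836
  √(A²+B²)=0.3650;  θ3 = -1.2785+1.8018 ≈ 0.5233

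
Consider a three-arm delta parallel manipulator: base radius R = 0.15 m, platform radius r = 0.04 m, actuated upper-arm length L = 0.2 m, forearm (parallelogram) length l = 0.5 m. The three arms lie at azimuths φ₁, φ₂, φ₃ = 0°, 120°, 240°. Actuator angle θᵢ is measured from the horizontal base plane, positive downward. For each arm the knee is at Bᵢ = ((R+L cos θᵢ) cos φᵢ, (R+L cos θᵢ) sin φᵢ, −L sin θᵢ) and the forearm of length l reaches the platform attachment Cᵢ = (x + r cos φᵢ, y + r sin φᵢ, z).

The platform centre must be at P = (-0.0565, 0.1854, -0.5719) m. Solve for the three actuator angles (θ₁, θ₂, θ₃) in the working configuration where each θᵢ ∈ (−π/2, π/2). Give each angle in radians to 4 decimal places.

θ₁ = 1.1344, θ₂ = 0.4361, θ₃ = 1.3088

rotate P by −φ1: (-0.0565, 0.1854, -0.5719)
  A cos θ + B sin θ = C:  0.1665·cos θ + -0.5719·sin θ = -0.4479
  γ=atan2(-0.5719,0.1665)=-1.2875;  ψ=arccos(-0.7520)=2.4219;  θ1=γ+ψ≈1.1344
rotate P by −φ2: (0.1888, -0.0438, -0.5719)
  e−x'=-0.0788;  (l²−L²−(e−x')²−y'²−z²)/2L = -0.3130
  γ=atan2(-0.5719,-0.0788)=-1.7077;  ψ=arccos(-0.5422)=2.1438;  θ2=γ+ψ≈0.4361
arm 3 (φ=240.0°): x'=-0.1323, y'=-0.1416
  A cos θ + B sin θ = C:  0.2423·cos θ + -0.5719·sin θ = -0.4896
  γ=atan2(-0.5719,0.2423)=-1.1700;  ψ=arccos(-0.7883)=2.4788;  θ3=γ+ψ≈1.3088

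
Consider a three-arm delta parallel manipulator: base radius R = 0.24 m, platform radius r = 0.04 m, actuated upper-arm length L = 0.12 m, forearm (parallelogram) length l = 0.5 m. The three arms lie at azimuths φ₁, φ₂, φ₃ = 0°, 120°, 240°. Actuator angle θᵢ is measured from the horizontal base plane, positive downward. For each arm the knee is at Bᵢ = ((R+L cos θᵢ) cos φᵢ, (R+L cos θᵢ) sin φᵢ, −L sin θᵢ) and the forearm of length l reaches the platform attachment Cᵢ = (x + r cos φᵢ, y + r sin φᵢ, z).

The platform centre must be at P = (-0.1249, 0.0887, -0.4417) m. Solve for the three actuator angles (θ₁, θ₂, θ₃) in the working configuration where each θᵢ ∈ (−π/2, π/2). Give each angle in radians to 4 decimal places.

θ₁ = 1.2216, θ₂ = -0.1743, θ₃ = 0.6980

arm 1 (φ=0.0°): x'=-0.1249, y'=0.0887
  A cos θ + B sin θ = C:  0.3249·cos θ + -0.4417·sin θ = -0.3039
  θ1 = atan2(B,A) + arccos(C/0.5483) = 1.2216
φ2=120.0° → target in arm frame (0.1393, 0.0638)
  A cos θ + B sin θ = C:  0.0607·cos θ + -0.4417·sin θ = 0.1364
  √(A²+B²)=0.4459;  θ2 = -1.4342+1.2598 ≈ -0.1743
rotate P by −φ3: (-0.0144, -0.1525, -0.4417)
  A=0.2144, B=-0.4417, C=(l²−L²−A²−y'²−z²)/(2L)=-0.1196
  θ3 = atan2(B,A) + arccos(C/0.4910) = 0.6980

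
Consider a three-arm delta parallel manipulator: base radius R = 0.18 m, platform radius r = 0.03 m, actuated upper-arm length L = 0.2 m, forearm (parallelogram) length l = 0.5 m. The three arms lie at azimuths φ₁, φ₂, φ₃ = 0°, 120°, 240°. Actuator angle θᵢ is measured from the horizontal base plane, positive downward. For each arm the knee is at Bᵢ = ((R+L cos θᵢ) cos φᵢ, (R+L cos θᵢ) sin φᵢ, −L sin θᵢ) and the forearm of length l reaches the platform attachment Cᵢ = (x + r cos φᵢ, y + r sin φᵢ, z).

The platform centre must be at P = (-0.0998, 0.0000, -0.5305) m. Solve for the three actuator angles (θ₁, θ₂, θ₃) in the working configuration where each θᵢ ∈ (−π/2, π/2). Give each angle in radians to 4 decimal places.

θ₁ = 1.0473, θ₂ = 0.6109, θ₃ = 0.6109

φ1=0.0° → target in arm frame (-0.0998, 0.0000)
  A=0.2498, B=-0.5305, C=(l²−L²−A²−y'²−z²)/(2L)=-0.3346
  √(A²+B²)=0.5864;  θ1 = -1.1307+2.1780 ≈ 1.0473
φ2=120.0° → target in arm frame (0.0499, 0.0864)
  A=0.1001, B=-0.5305, C=(l²−L²−A²−y'²−z²)/(2L)=-0.2223
  γ=atan2(-0.5305,0.1001)=-1.3843;  ψ=arccos(-0.4118)=1.9952;  θ2=γ+ψ≈0.6109
arm 3 (φ=240.0°): x'=0.0499, y'=-0.0864
  A cos θ + B sin θ = C:  0.1001·cos θ + -0.5305·sin θ = -0.2223
  γ=atan2(-0.5305,0.1001)=-1.3843;  ψ=arccos(-0.4118)=1.9952;  θ3=γ+ψ≈0.6109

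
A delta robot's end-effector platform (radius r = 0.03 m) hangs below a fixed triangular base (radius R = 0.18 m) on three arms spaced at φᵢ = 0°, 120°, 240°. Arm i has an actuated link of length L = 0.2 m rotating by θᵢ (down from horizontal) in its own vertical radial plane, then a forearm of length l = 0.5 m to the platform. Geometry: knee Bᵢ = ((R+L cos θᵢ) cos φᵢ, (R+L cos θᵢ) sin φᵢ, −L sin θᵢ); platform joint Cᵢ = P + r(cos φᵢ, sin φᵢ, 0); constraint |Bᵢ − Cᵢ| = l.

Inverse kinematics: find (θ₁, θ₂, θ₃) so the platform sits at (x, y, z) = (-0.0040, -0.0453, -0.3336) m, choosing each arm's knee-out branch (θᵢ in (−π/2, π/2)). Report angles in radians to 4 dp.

φ1=0.0° → target in arm frame (-0.0040, -0.0453)
  e−x'=0.1540;  (l²−L²−(e−x')²−y'²−z²)/2L = 0.1824
  √(A²+B²)=0.3674;  θ1 = -1.1383+1.0515 ≈ -0.0869
φ2=120.0° → target in arm frame (-0.0372, 0.0261)
  A cos θ + B sin θ = C:  0.1872·cos θ + -0.3336·sin θ = 0.1574
  √(A²+B²)=0.3825;  θ2 = -1.0594+1.1467 ≈ 0.0873
rotate P by −φ3: (0.0412, 0.0192, -0.3336)
  A cos θ + B sin θ = C:  0.1088·cos θ + -0.3336·sin θ = 0.2163
  √(A²+B²)=0.3509;  θ3 = -1.2556+0.9066 ≈ -0.3490

θ₁ = -0.0869, θ₂ = 0.0873, θ₃ = -0.3490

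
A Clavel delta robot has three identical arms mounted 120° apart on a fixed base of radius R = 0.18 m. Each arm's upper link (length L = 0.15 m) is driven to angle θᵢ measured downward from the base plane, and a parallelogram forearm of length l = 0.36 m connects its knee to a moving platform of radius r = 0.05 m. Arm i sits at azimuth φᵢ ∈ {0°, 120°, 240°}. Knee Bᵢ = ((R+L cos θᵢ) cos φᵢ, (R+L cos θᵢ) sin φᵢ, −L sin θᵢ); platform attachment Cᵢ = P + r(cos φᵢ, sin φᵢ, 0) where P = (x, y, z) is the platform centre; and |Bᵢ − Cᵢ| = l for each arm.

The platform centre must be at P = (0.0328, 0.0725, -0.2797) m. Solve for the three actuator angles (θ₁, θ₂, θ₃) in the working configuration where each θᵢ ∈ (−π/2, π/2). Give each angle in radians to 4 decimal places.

φ1=0.0° → target in arm frame (0.0328, 0.0725)
  A cos θ + B sin θ = C:  0.0972·cos θ + -0.2797·sin θ = 0.0472
  θ1 = atan2(B,A) + arccos(C/0.2961) = 0.1743
φ2=120.0° → target in arm frame (0.0464, -0.0647)
  A=0.0836, B=-0.2797, C=(l²−L²−A²−y'²−z²)/(2L)=0.0590
  γ=atan2(-0.2797,0.0836)=-1.2803;  ψ=arccos(0.2021)=1.3673;  θ2=γ+ψ≈0.0870
φ3=240.0° → target in arm frame (-0.0792, -0.0078)
  A=0.2092, B=-0.2797, C=(l²−L²−A²−y'²−z²)/(2L)=-0.0498
  γ=atan2(-0.2797,0.2092)=-0.9286;  ψ=arccos(-0.1427)=1.7140;  θ3=γ+ψ≈0.7853

θ₁ = 0.1743, θ₂ = 0.0870, θ₃ = 0.7853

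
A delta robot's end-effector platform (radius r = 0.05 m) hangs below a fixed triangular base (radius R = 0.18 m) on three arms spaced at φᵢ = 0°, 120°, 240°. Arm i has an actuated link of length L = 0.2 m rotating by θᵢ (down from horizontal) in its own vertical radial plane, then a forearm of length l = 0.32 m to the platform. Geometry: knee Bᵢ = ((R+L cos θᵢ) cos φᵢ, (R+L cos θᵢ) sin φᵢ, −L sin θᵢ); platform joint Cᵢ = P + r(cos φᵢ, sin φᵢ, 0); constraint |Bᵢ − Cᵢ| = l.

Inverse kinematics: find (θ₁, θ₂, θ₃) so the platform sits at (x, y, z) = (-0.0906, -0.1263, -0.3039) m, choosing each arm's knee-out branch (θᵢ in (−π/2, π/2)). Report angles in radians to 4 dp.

φ1=0.0° → target in arm frame (-0.0906, -0.1263)
  A cos θ + B sin θ = C:  0.2206·cos θ + -0.3039·sin θ = -0.2364
  γ=atan2(-0.3039,0.2206)=-0.9429;  ψ=arccos(-0.6296)=2.2518;  θ1=γ+ψ≈1.3089
arm 2 (φ=120.0°): x'=-0.0641, y'=0.1416
  A=0.1941, B=-0.3039, C=(l²−L²−A²−y'²−z²)/(2L)=-0.2192
  θ2 = atan2(B,A) + arccos(C/0.3606) = 1.2217
rotate P by −φ3: (0.1547, -0.0153, -0.3039)
  A=-0.0247, B=-0.3039, C=(l²−L²−A²−y'²−z²)/(2L)=-0.0770
  θ3 = atan2(B,A) + arccos(C/0.3049) = 0.1743

θ₁ = 1.3089, θ₂ = 1.2217, θ₃ = 0.1743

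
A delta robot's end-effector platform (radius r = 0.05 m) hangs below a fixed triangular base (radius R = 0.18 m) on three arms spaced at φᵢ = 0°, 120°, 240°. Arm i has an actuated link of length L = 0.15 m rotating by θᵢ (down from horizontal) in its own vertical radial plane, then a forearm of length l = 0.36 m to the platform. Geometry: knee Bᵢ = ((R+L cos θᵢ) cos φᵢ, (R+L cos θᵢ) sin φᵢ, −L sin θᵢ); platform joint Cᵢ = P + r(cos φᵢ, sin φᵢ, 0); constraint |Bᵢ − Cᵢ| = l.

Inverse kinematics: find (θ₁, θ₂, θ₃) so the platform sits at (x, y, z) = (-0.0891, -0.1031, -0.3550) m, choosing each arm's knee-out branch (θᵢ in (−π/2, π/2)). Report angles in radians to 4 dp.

θ₁ = 1.2214, θ₂ = 1.0472, θ₃ = 0.1742

rotate P by −φ1: (-0.0891, -0.1031, -0.3550)
  A cos θ + B sin θ = C:  0.2191·cos θ + -0.3550·sin θ = -0.2585
  θ1 = atan2(B,A) + arccos(C/0.4172) = 1.2214
arm 2 (φ=120.0°): x'=-0.0447, y'=0.1287
  e−x'=0.1747;  (l²−L²−(e−x')²−y'²−z²)/2L = -0.2201
  √(A²+B²)=0.3957;  θ2 = -1.1134+2.1606 ≈ 1.0472
φ3=240.0° → target in arm frame (0.1338, -0.0256)
  e−x'=-0.0038;  (l²−L²−(e−x')²−y'²−z²)/2L = -0.0653
  γ=atan2(-0.3550,-0.0038)=-1.5816;  ψ=arccos(-0.1840)=1.7558;  θ3=γ+ψ≈0.1742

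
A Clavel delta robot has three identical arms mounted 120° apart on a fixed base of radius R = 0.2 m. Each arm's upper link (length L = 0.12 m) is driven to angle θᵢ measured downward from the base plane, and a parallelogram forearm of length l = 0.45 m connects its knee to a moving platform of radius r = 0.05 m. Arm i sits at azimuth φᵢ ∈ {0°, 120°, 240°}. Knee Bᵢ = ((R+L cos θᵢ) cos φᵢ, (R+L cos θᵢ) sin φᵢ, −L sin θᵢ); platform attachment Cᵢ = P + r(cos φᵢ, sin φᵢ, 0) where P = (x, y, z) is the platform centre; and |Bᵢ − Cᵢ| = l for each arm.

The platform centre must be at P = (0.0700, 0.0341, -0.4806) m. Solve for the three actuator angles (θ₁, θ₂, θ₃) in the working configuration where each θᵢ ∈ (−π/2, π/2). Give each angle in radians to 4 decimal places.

arm 1 (φ=0.0°): x'=0.0700, y'=0.0341
  A cos θ + B sin θ = C:  0.0800·cos θ + -0.4806·sin θ = -0.2102
  √(A²+B²)=0.4872;  θ1 = -1.4059+2.0168 ≈ 0.6109
arm 2 (φ=120.0°): x'=-0.0055, y'=-0.0777
  e−x'=0.1555;  (l²−L²−(e−x')²−y'²−z²)/2L = -0.3045
  √(A²+B²)=0.5051;  θ2 = -1.2579+2.2178 ≈ 0.9599
rotate P by −φ3: (-0.0645, 0.0436, -0.4806)
  e−x'=0.2145;  (l²−L²−(e−x')²−y'²−z²)/2L = -0.3783
  θ3 = atan2(B,A) + arccos(C/0.5263) = 1.2220

θ₁ = 0.6109, θ₂ = 0.9599, θ₃ = 1.2220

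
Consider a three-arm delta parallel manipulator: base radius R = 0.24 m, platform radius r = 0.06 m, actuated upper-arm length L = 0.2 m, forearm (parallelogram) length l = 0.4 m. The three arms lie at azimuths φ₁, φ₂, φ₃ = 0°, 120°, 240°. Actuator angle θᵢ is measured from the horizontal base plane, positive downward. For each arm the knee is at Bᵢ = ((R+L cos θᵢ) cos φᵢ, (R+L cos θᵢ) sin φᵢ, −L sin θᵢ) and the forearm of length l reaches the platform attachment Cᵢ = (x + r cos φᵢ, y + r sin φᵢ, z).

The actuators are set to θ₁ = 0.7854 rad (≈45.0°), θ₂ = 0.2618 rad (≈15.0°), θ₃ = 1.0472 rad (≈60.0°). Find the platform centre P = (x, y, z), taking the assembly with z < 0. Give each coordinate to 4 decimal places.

φ1=0.0°: virtual centre (0.3214, 0.0000, -0.1414), radius l
φ2=120.0°: virtual centre (-0.1866, 0.3232, -0.0518), radius l
centre 3 = (0.2800·cos240.0°, 0.2800·sin240.0°, -0.1732) = (-0.1400, -0.2425, -0.1732)
subtract pairs → two planes through P
[-1.0160 0.6464 0.1793]·P = 0.0186;  [-0.9228 -0.4850 -0.0636]·P = -0.0149
Cramer: x(z) = 0.0006+0.0421z;  y(z) = 0.0297-0.2112z
into |P−centre ₁|² = l²: 1.0464z² + 0.2433z + -0.0362 = 0;  Δ = 0.2105;  z = -0.3355 or 0.1030 → z<0 root = -0.3355
x = -0.0136, y = 0.1006

(-0.0136, 0.1006, -0.3355)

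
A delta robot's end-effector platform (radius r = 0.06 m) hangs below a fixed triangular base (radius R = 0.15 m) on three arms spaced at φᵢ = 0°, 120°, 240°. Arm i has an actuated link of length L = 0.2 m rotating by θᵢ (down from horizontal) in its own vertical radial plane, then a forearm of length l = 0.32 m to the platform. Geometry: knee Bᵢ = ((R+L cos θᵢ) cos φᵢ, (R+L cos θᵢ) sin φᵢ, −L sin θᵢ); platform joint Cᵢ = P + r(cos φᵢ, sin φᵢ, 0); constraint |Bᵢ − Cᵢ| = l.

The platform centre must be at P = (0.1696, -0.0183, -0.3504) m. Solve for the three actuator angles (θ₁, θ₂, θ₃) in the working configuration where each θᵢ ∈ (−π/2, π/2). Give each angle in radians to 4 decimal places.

θ₁ = 0.2620, θ₂ = 1.3094, θ₃ = 1.2220

rotate P by −φ1: (0.1696, -0.0183, -0.3504)
  A=-0.0796, B=-0.3504, C=(l²−L²−A²−y'²−z²)/(2L)=-0.1676
  θ1 = atan2(B,A) + arccos(C/0.3593) = 0.2620
arm 2 (φ=120.0°): x'=-0.1006, y'=-0.1377
  A cos θ + B sin θ = C:  0.1906·cos θ + -0.3504·sin θ = -0.2892
  γ=atan2(-0.3504,0.1906)=-1.0725;  ψ=arccos(-0.7251)=2.3819;  θ2=γ+ψ≈1.3094
rotate P by −φ3: (-0.0690, 0.1560, -0.3504)
  A=0.1590, B=-0.3504, C=(l²−L²−A²−y'²−z²)/(2L)=-0.2750
  √(A²+B²)=0.3848;  θ3 = -1.1449+2.3669 ≈ 1.2220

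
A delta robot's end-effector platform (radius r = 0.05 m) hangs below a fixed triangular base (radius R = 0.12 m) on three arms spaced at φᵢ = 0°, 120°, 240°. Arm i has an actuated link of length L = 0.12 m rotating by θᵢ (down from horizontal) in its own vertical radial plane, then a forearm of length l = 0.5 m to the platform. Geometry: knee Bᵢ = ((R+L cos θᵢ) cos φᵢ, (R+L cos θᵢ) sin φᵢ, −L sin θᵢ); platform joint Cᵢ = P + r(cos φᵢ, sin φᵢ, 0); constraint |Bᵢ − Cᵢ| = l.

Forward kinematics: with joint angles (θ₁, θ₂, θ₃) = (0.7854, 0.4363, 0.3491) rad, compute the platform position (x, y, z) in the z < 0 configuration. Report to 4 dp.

(-0.0900, -0.0164, -0.5205)

O1 = (0.1549·cos0.0°, 0.1549·sin0.0°, -0.0849) = (0.1549, 0.0000, -0.0849)
O2 = (0.1788·cos120.0°, 0.1788·sin120.0°, -0.0507) = (-0.0894, 0.1548, -0.0507)
arm 3 at φ=240.0°: e+L cos θ3 = 0.1828;  O3 = (-0.0914, -0.1583, -0.0410)
eliminate P² terms by subtracting sphere 1 from 2 and 3
linear system: -0.4885x+0.3096y = 0.0033−0.0683z; -0.4925x+-0.3166y = 0.0039−0.0876z
Cramer: x(z) = -0.0074+0.1587z;  y(z) = -0.0008+0.0299z
quadratic in z: (1.0261)z²+(0.1182)z+(-0.2165)=0, √Δ=0.9500 → z ∈ {-0.5205, 0.4053}; z = -0.5205 (taking z<0)
x = -0.0900, y = -0.0164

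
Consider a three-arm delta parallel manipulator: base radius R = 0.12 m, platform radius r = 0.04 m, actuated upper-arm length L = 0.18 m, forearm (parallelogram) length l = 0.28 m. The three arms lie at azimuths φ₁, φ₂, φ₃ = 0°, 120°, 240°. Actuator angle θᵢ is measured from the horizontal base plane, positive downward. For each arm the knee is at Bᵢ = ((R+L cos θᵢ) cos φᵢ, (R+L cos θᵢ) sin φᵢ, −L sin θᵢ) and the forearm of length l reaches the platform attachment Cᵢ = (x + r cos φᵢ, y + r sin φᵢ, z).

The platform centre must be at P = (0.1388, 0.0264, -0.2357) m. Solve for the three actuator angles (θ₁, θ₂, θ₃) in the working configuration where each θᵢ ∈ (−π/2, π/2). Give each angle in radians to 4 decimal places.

arm 1 (φ=0.0°): x'=0.1388, y'=0.0264
  A cos θ + B sin θ = C:  -0.0588·cos θ + -0.2357·sin θ = -0.0381
  γ=atan2(-0.2357,-0.0588)=-1.8153;  ψ=arccos(-0.1568)=1.7282;  θ1=γ+ψ≈-0.0871
rotate P by −φ2: (-0.0465, -0.1334, -0.2357)
  e−x'=0.1265;  (l²−L²−(e−x')²−y'²−z²)/2L = -0.1205
  θ2 = atan2(B,A) + arccos(C/0.2675) = 0.9597
rotate P by −φ3: (-0.0923, 0.1070, -0.2357)
  A cos θ + B sin θ = C:  0.1723·cos θ + -0.2357·sin θ = -0.1408
  θ3 = atan2(B,A) + arccos(C/0.2919) = 1.1343

θ₁ = -0.0871, θ₂ = 0.9597, θ₃ = 1.1343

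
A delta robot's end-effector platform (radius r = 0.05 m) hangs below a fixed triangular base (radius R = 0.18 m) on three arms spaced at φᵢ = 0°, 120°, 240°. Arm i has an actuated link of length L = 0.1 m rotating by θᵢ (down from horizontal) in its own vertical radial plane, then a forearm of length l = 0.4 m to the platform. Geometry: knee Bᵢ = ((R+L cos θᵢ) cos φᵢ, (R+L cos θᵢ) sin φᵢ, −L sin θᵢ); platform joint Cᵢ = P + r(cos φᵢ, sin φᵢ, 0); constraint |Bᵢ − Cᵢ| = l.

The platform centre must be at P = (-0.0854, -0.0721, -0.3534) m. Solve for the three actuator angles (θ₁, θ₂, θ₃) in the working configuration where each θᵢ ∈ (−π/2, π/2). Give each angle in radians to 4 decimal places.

φ1=0.0° → target in arm frame (-0.0854, -0.0721)
  A cos θ + B sin θ = C:  0.2154·cos θ + -0.3534·sin θ = -0.1324
  θ1 = atan2(B,A) + arccos(C/0.4139) = 0.8731
rotate P by −φ2: (-0.0197, 0.1100, -0.3534)
  A cos θ + B sin θ = C:  0.1497·cos θ + -0.3534·sin θ = -0.0471
  γ=atan2(-0.3534,0.1497)=-1.1700;  ψ=arccos(-0.1227)=1.6938;  θ2=γ+ψ≈0.5237
φ3=240.0° → target in arm frame (0.1051, -0.0379)
  e−x'=0.0249;  (l²−L²−(e−x')²−y'²−z²)/2L = 0.1153
  θ3 = atan2(B,A) + arccos(C/0.3543) = -0.2612

θ₁ = 0.8731, θ₂ = 0.5237, θ₃ = -0.2612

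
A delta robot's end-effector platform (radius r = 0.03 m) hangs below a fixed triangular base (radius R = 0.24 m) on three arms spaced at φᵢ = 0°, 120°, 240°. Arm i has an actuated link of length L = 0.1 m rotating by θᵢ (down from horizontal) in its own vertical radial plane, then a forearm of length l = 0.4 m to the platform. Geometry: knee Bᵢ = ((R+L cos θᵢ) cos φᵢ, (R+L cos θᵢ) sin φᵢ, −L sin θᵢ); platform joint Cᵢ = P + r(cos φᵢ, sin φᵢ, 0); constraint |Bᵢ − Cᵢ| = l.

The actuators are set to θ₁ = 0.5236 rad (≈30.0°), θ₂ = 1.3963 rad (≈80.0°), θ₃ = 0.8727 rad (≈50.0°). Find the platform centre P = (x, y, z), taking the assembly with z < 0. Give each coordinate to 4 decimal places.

S1 = (0.2966·cos0.0°, 0.2966·sin0.0°, -0.0500) = (0.2966, 0.0000, -0.0500)
S2 = (0.2274·cos120.0°, 0.2274·sin120.0°, -0.0985) = (-0.1137, 0.1969, -0.0985)
φ3=240.0°: virtual centre (-0.1371, -0.2375, -0.0766), radius l
subtract pairs → two planes through P
[-0.8206 0.3938 -0.0970]·P = -0.0291;  [-0.8675 -0.4751 -0.0532]·P = -0.0094
Cramer: x(z) = 0.0239-0.0916z;  y(z) = -0.0240+0.0553z
quadratic in z: (1.0115)z²+(0.1473)z+(-0.0826)=0, √Δ=0.5965 → z ∈ {-0.3677, 0.2220}; z = -0.3677 (taking z<0)
x = 0.0576, y = -0.0443

(0.0576, -0.0443, -0.3677)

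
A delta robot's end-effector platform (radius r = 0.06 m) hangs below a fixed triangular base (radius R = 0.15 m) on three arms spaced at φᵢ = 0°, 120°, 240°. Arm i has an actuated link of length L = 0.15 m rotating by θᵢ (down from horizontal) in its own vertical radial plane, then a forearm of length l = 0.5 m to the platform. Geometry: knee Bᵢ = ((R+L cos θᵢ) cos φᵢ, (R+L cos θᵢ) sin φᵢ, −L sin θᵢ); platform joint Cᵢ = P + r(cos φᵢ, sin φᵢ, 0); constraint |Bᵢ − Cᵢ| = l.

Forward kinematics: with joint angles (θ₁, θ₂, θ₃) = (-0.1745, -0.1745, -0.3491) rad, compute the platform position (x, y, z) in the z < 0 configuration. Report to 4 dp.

centre 1 = (0.2377·cos0.0°, 0.2377·sin0.0°, 0.0260) = (0.2377, 0.0000, 0.0260)
φ2=120.0°: virtual centre (-0.1189, 0.2059, 0.0260), radius l
arm 3 at φ=240.0°: ρ3 = 0.2310;  centre 3 = (-0.1155, -0.2000, 0.0513)
|centre ₂|²−|centre ₁|² = 0.0000;  |centre ₃|²−|centre ₁|² = -0.0012
linear system: -0.7132x+0.4117y = 0.0000−0.0000z; -0.7064x+-0.4000y = -0.0012−0.0505z
Cramer: x(z) = 0.0009+0.0361z;  y(z) = 0.0015+0.0625z
into |P−centre ₁|² = l²: 1.0052z² + -0.0690z + -0.1932 = 0;  Δ = 0.7817;  z = -0.4054 or 0.4741 → z<0 root = -0.4054
x = -0.0138, y = -0.0239

(-0.0138, -0.0239, -0.4054)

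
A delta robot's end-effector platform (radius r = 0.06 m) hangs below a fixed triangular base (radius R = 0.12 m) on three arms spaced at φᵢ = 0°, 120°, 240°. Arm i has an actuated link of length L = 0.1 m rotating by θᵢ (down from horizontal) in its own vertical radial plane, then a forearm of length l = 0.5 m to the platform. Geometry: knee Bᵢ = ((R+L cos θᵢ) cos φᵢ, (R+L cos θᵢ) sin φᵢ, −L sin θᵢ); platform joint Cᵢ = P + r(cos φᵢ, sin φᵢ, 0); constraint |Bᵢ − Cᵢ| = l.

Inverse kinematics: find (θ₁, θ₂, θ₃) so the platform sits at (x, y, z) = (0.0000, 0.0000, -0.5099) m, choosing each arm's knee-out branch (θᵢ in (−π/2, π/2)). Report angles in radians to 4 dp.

θ₁ = 0.3490, θ₂ = 0.3490, θ₃ = 0.3490

φ1=0.0° → target in arm frame (0.0000, 0.0000)
  A cos θ + B sin θ = C:  0.0600·cos θ + -0.5099·sin θ = -0.1180
  √(A²+B²)=0.5134;  θ1 = -1.4537+1.8027 ≈ 0.3490
arm 2 (φ=120.0°): x'=0.0000, y'=0.0000
  e−x'=0.0600;  (l²−L²−(e−x')²−y'²−z²)/2L = -0.1180
  √(A²+B²)=0.5134;  θ2 = -1.4537+1.8027 ≈ 0.3490
rotate P by −φ3: (0.0000, 0.0000, -0.5099)
  e−x'=0.0600;  (l²−L²−(e−x')²−y'²−z²)/2L = -0.1180
  θ3 = atan2(B,A) + arccos(C/0.5134) = 0.3490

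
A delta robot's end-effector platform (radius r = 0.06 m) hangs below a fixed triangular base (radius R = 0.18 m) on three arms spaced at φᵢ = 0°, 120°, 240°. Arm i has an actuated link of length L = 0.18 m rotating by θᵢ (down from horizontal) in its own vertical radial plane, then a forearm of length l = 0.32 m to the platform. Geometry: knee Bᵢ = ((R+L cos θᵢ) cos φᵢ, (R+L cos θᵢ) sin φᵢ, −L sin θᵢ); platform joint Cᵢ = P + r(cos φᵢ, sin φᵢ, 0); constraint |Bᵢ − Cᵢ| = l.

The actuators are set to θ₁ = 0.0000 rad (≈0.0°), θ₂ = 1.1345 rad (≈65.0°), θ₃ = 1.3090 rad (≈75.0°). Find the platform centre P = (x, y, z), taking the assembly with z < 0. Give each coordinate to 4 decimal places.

centre 1 = (0.3000·cos0.0°, 0.3000·sin0.0°, 0.0000) = (0.3000, 0.0000, 0.0000)
arm 2 at φ=120.0°: ρ2 = 0.1961;  centre 2 = (-0.0980, 0.1698, -0.1631)
arm 3 at φ=240.0°: ρ3 = 0.1666;  centre 3 = (-0.0833, -0.1443, -0.1739)
eliminate P² terms by subtracting sphere 1 from 2 and 3
linear system: -0.7961x+0.3396y = -0.0249−-0.3263z; -0.7666x+-0.2885y = -0.0320−-0.3477z
Cramer: x(z) = 0.0369-0.4331z;  y(z) = 0.0130-0.0545z
sphere 1 gives Az²+Bz+C=0 with A=1.1905, B=0.2265, C=-0.0330;  B²−4AC=0.2084;  roots -0.2869, 0.0966;  negative root z = -0.2869
x = 0.1611, y = 0.0286

(0.1611, 0.0286, -0.2869)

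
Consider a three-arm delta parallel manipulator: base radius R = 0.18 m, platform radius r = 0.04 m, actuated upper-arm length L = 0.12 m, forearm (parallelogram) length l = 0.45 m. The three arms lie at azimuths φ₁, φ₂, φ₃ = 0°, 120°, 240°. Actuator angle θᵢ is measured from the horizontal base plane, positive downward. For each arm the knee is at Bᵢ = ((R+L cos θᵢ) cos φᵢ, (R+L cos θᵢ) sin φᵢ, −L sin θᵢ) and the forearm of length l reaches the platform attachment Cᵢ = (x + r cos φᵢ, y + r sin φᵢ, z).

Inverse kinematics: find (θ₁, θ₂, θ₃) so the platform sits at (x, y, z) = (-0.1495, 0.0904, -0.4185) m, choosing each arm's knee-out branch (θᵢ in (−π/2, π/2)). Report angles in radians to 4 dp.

θ₁ = 1.3089, θ₂ = -0.0878, θ₃ = 0.6980

rotate P by −φ1: (-0.1495, 0.0904, -0.4185)
  e−x'=0.2895;  (l²−L²−(e−x')²−y'²−z²)/2L = -0.3293
  √(A²+B²)=0.5089;  θ1 = -0.9656+2.2745 ≈ 1.3089
arm 2 (φ=120.0°): x'=0.1530, y'=0.0843
  e−x'=-0.0130;  (l²−L²−(e−x')²−y'²−z²)/2L = 0.0237
  γ=atan2(-0.4185,-0.0130)=-1.6019;  ψ=arccos(0.0566)=1.5142;  θ2=γ+ψ≈-0.0878
rotate P by −φ3: (-0.0035, -0.1747, -0.4185)
  e−x'=0.1435;  (l²−L²−(e−x')²−y'²−z²)/2L = -0.1590
  γ=atan2(-0.4185,0.1435)=-1.2404;  ψ=arccos(-0.3593)=1.9384;  θ3=γ+ψ≈0.6980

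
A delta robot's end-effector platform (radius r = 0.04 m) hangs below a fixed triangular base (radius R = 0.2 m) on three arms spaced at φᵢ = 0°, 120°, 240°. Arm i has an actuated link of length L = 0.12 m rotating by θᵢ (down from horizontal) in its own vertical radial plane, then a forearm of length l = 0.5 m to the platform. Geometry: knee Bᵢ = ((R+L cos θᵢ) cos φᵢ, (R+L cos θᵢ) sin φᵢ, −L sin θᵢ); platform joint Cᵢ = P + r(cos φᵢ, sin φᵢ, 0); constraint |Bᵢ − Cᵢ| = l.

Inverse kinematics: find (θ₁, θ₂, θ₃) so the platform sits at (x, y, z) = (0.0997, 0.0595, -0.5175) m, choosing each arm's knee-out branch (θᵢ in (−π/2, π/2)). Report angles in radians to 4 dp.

θ₁ = 0.4364, θ₂ = 0.8729, θ₃ = 1.3090

φ1=0.0° → target in arm frame (0.0997, 0.0595)
  e−x'=0.0603;  (l²−L²−(e−x')²−y'²−z²)/2L = -0.1641
  γ=atan2(-0.5175,0.0603)=-1.4548;  ψ=arccos(-0.3150)=1.8912;  θ1=γ+ψ≈0.4364
rotate P by −φ2: (0.0017, -0.1161, -0.5175)
  A cos θ + B sin θ = C:  0.1583·cos θ + -0.5175·sin θ = -0.2948
  θ2 = atan2(B,A) + arccos(C/0.5412) = 0.8729
φ3=240.0° → target in arm frame (-0.1014, 0.0566)
  A=0.2614, B=-0.5175, C=(l²−L²−A²−y'²−z²)/(2L)=-0.4322
  √(A²+B²)=0.5798;  θ3 = -1.1031+2.4120 ≈ 1.3090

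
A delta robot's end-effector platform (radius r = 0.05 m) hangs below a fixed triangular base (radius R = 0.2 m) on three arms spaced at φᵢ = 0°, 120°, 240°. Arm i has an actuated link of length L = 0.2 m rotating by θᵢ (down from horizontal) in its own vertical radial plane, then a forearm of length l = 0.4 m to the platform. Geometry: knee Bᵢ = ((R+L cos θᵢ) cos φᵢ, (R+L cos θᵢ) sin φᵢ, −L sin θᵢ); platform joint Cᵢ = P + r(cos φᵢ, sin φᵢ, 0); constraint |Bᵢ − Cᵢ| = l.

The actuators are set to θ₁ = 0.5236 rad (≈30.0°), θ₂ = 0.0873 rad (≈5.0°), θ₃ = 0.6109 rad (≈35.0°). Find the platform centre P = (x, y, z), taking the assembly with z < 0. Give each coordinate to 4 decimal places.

O1 = (0.3232·cos0.0°, 0.3232·sin0.0°, -0.1000) = (0.3232, 0.0000, -0.1000)
arm 2 at φ=120.0°: ρ2 = 0.3492;  O2 = (-0.1746, 0.3024, -0.0174)
φ3=240.0°: virtual centre (-0.1569, -0.2718, -0.1147), radius l
|O₂|²−|O₁|² = 0.0078;  |O₃|²−|O₁|² = -0.0028
plane₁₂: -0.9956x+0.6049y+0.1651z = 0.0078
Cramer: x(z) = -0.0023+0.0641z;  y(z) = 0.0092-0.1674z
quadratic in z: (1.0321)z²+(0.1552)z+(-0.0440)=0, √Δ=0.4535 → z ∈ {-0.2949, 0.1445}; z = -0.2949 (taking z<0)
x = -0.0212, y = 0.0586

(-0.0212, 0.0586, -0.2949)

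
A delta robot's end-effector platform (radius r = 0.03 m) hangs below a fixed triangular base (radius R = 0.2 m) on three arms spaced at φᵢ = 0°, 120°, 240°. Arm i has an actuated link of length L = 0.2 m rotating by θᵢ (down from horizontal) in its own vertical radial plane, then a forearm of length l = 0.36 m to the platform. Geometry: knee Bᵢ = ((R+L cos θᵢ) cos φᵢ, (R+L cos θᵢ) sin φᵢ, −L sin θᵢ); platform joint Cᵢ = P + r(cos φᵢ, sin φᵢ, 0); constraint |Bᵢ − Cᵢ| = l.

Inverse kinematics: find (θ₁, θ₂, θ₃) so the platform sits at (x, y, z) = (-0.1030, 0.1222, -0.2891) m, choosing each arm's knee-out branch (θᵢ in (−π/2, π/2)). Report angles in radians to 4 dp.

θ₁ = 1.3090, θ₂ = 0.0000, θ₃ = 1.1345

φ1=0.0° → target in arm frame (-0.1030, 0.1222)
  e−x'=0.2730;  (l²−L²−(e−x')²−y'²−z²)/2L = -0.2086
  θ1 = atan2(B,A) + arccos(C/0.3976) = 1.3090
arm 2 (φ=120.0°): x'=0.1573, y'=0.0281
  A=0.0127, B=-0.2891, C=(l²−L²−A²−y'²−z²)/(2L)=0.0127
  γ=atan2(-0.2891,0.0127)=-1.5270;  ψ=arccos(0.0438)=1.5270;  θ2=γ+ψ≈0.0000
rotate P by −φ3: (-0.0543, -0.1503, -0.2891)
  e−x'=0.2243;  (l²−L²−(e−x')²−y'²−z²)/2L = -0.1672
  θ3 = atan2(B,A) + arccos(C/0.3659) = 1.1345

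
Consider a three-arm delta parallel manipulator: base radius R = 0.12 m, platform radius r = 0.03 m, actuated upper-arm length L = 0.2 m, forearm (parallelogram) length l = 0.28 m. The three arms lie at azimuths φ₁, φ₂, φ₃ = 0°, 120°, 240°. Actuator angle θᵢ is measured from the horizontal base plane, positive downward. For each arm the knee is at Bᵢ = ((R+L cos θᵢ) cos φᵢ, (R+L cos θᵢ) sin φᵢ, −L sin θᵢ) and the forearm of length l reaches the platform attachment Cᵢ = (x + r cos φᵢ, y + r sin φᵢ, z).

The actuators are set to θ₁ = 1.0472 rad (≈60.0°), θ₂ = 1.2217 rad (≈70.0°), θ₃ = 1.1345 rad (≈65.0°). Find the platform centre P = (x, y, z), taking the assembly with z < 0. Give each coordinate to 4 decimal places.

centre 1 = (0.1900·cos0.0°, 0.1900·sin0.0°, -0.1732) = (0.1900, 0.0000, -0.1732)
arm 2 at φ=120.0°: e+L cos θ2 = 0.1584;  centre 2 = (-0.0792, 0.1372, -0.1879)
centre 3 = (0.1745·cos240.0°, 0.1745·sin240.0°, -0.1813) = (-0.0873, -0.1511, -0.1813)
eliminate P² terms by subtracting sphere 1 from 2 and 3
linear system: -0.5384x+0.2744y = -0.0057−-0.0295z; -0.5545x+-0.3023y = -0.0028−-0.0161z
det = 0.3149;  x = 0.0079+-0.0423z,  y = -0.0052+0.0243z
sphere 1 gives Az²+Bz+C=0 with A=1.0024, B=0.3616, C=-0.0152;  B²−4AC=0.1917;  roots -0.3988, 0.0380;  negative root z = -0.3988
x = 0.0248, y = -0.0149

(0.0248, -0.0149, -0.3988)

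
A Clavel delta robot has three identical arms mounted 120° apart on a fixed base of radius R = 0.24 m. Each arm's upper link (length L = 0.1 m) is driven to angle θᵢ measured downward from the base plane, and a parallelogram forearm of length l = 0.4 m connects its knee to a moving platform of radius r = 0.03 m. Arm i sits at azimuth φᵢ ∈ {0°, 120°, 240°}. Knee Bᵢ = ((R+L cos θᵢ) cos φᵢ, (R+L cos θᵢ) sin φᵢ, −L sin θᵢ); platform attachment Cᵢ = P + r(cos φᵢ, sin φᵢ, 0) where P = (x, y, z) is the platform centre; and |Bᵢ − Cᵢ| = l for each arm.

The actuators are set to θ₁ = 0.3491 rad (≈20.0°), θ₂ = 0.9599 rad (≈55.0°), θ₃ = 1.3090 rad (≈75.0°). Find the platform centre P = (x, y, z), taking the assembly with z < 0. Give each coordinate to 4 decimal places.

S1 = (0.3040·cos0.0°, 0.3040·sin0.0°, -0.0342) = (0.3040, 0.0000, -0.0342)
S2 = (0.2674·cos120.0°, 0.2674·sin120.0°, -0.0819) = (-0.1337, 0.2315, -0.0819)
φ3=240.0°: virtual centre (-0.1179, -0.2043, -0.0966), radius l
subtract pairs → two planes through P
linear system: -0.8753x+0.4631y = -0.0154−-0.0954z; -0.8438x+-0.4086y = -0.0286−-0.1248z
det = 0.7484;  x = 0.0261+-0.1293z,  y = 0.0161+-0.0384z
quadratic in z: (1.0182)z²+(0.1390)z+(-0.0814)=0, √Δ=0.5922 → z ∈ {-0.3591, 0.2225}; z = -0.3591 (taking z<0)
x = 0.0725, y = 0.0299

(0.0725, 0.0299, -0.3591)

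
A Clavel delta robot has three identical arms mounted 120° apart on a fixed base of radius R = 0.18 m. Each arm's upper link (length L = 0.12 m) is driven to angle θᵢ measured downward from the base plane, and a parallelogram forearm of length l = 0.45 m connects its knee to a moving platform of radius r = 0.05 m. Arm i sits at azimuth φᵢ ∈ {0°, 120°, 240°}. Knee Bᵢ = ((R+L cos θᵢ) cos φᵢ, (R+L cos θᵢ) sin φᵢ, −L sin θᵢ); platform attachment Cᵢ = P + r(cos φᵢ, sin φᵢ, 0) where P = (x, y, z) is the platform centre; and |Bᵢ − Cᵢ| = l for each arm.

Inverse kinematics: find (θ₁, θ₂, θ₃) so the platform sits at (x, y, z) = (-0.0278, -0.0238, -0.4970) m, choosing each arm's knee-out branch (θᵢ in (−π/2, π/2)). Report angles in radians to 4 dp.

φ1=0.0° → target in arm frame (-0.0278, -0.0238)
  A=0.1578, B=-0.4970, C=(l²−L²−A²−y'²−z²)/(2L)=-0.3516
  γ=atan2(-0.4970,0.1578)=-1.2634;  ψ=arccos(-0.6742)=2.3107;  θ1=γ+ψ≈1.0473
rotate P by −φ2: (-0.0067, 0.0360, -0.4970)
  A=0.1367, B=-0.4970, C=(l²−L²−A²−y'²−z²)/(2L)=-0.3287
  γ=atan2(-0.4970,0.1367)=-1.3024;  ψ=arccos(-0.6377)=2.2623;  θ2=γ+ψ≈0.9600
arm 3 (φ=240.0°): x'=0.0345, y'=-0.0122
  e−x'=0.0955;  (l²−L²−(e−x')²−y'²−z²)/2L = -0.2841
  √(A²+B²)=0.5061;  θ3 = -1.3810+2.1667 ≈ 0.7858

θ₁ = 1.0473, θ₂ = 0.9600, θ₃ = 0.7858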